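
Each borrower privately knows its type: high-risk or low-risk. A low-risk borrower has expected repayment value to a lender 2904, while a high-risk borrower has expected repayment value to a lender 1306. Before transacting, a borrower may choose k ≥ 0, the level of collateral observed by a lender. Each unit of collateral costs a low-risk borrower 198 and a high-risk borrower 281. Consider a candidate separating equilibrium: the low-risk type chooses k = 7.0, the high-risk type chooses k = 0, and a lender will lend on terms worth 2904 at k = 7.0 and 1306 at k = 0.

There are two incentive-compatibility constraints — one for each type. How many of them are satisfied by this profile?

2

High-risk type: stay at 0 → 1306; mimic → 2904 − 281 × 7.0 = 937. IC holds (1306 ≥ 937).
Low-risk type: signal → 2904 − 198 × 7.0 = 1518; deviate to 0 → 1306. IC holds (1518 ≥ 1306).
2 of 2 constraints hold, so this is a separating equilibrium.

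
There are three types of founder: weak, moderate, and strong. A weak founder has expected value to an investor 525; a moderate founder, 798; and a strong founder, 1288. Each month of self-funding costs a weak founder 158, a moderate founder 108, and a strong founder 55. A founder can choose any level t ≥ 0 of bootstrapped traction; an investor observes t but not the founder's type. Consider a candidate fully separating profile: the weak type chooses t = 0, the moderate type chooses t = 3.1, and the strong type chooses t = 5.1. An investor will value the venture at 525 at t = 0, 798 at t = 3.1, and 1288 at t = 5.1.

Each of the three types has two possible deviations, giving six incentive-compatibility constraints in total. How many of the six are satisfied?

4

Weak (own payoff 525): to t=3.1 gives 798 − 158×3.1 = 308.2 → no gain ✓; to t=5.1 gives 1288 − 158×5.1 = 482.2 → no gain ✓.
Strong (own payoff 1288 − 55×5.1 = 1007.5): to t=0 gives 525 → no gain ✓; to t=3.1 gives 798 − 55×3.1 = 627.5 → no gain ✓.
Moderate (own payoff 798 − 108×3.1 = 463.2): to t=0 gives 525 → profitable ✗; to t=5.1 gives 1288 − 108×5.1 = 737.2 → profitable ✗.
4 of the 6 constraints hold; not an equilibrium.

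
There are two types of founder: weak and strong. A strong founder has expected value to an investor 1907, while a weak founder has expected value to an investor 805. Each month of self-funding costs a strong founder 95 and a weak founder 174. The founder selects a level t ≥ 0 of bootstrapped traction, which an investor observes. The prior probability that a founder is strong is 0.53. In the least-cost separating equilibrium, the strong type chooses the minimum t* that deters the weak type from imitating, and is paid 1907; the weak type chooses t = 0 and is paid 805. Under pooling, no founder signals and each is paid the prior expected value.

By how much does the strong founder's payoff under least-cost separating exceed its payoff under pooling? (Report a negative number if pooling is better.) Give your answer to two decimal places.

-83.73

Least-cost separating signal: t* solves 805 = 1907 − 174·t*, so t* = (1907 − 805)/174 ≈ 6.3333.
Strong type's separating payoff: 1907 − 95 × t* = 1907 − 95 × (1907 − 805)/174 = 1907 − 104690/174 ≈ 1305.3333.
Pooling payoff: 0.53 × 1907 + 0.47 × 805 = 1389.06.
Difference: 1305.3333 − 1389.06 = -83.7267, i.e. -83.73 to two decimal places.
The strong type would prefer the pooling outcome.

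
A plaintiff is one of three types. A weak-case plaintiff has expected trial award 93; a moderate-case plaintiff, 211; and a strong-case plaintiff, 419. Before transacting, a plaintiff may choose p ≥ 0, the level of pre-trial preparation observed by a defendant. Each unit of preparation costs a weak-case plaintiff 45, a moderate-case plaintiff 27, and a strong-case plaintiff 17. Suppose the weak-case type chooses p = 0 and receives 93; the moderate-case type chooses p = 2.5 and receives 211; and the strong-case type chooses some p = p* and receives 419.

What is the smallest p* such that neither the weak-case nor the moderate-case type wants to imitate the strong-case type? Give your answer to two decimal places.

Weak-case type (on-path payoff 93) won't mimic when 93 ≥ 419 − 45·p*, i.e. p* ≥ 7.24.
Moderate-case type (on-path payoff 211 − 27×2.5 = 143.5) won't mimic when 143.5 ≥ 419 − 27·p*, i.e. p* ≥ 10.20.
Both must hold, so p* = max(7.24, 10.20) = 10.20. The moderate-case type's constraint binds.

10.20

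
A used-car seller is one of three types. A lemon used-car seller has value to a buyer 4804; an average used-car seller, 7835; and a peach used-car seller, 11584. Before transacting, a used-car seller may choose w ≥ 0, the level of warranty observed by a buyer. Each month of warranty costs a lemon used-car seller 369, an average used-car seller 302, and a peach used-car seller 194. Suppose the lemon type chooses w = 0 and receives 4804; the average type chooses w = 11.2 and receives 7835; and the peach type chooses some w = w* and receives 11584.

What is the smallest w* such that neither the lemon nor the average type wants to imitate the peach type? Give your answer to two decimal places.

23.61

Average type (on-path payoff 7835 − 302×11.2 = 4452.6) won't mimic when 4452.6 ≥ 11584 − 302·w*, i.e. w* ≥ 23.61.
Lemon type (on-path payoff 4804) won't mimic when 4804 ≥ 11584 − 369·w*, i.e. w* ≥ 18.37.
Both must hold, so w* = max(18.37, 23.61) = 23.61. The average type's constraint binds.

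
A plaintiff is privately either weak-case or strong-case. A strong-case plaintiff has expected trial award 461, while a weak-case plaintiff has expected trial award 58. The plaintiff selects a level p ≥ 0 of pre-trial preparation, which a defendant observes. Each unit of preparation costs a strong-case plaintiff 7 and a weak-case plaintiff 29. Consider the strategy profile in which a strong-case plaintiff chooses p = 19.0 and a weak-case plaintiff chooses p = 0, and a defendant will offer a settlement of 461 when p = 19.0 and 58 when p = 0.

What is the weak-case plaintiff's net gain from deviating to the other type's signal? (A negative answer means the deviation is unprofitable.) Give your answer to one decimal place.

Playing p = 0 the weak-case plaintiff receives 58.
Deviating to p = 19.0 brings payment 461 at cost 29 × 19.0 = 551, netting -90.
Gain from deviating: -90 − 58 = -148.0.
The gain is negative, so the weak-case type's incentive-compatibility constraint is satisfied.

-148.0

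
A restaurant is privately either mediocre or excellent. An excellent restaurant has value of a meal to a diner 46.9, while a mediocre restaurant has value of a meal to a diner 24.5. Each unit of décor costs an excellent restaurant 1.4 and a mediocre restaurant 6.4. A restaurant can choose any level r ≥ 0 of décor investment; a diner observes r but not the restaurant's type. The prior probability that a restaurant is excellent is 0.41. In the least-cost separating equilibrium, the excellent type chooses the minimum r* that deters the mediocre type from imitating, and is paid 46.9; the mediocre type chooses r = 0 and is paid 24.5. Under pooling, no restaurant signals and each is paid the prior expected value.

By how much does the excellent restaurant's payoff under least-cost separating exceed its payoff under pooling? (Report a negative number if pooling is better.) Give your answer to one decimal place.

8.3

Least-cost separating signal: r* solves 24.5 = 46.9 − 6.4·r*, so r* = (46.9 − 24.5)/6.4 = 3.5.
Excellent type's separating payoff: 46.9 − 1.4 × r* = 46.9 − 1.4 × (46.9 − 24.5)/6.4 = 46.9 − 31.36/6.4 = 42.
Pooling payoff: 0.41 × 46.9 + 0.59 × 24.5 = 33.684.
Difference: 42 − 33.684 = 8.316, i.e. 8.3 to one decimal place.
The excellent type prefers to separate.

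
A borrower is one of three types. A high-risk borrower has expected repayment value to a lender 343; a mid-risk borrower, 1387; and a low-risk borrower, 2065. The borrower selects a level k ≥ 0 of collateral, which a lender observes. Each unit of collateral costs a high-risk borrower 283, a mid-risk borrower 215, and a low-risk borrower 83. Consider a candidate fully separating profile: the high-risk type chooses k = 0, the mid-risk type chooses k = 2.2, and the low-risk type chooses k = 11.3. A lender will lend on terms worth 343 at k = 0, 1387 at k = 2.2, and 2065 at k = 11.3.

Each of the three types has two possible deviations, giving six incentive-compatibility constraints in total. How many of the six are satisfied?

Mid-risk (own payoff 1387 − 215×2.2 = 914): to k=0 gives 343 → no gain ✓; to k=11.3 gives 2065 − 215×11.3 = -364.5 → no gain ✓.
High-risk (own payoff 343): to k=2.2 gives 1387 − 283×2.2 = 764.4 → profitable ✗; to k=11.3 gives 2065 − 283×11.3 = -1132.9 → no gain ✓.
Low-risk (own payoff 2065 − 83×11.3 = 1127.1): to k=0 gives 343 → no gain ✓; to k=2.2 gives 1387 − 83×2.2 = 1204.4 → profitable ✗.
4 of the 6 constraints hold; not an equilibrium.

4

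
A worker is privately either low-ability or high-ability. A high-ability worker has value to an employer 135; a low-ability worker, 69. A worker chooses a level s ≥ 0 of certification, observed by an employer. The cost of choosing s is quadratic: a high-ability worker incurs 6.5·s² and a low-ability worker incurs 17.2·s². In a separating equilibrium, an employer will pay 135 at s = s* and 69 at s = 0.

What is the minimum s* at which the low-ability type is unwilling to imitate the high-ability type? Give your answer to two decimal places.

The low-ability type at s = 0 receives 69; imitating at s* yields 135 − 17.2·s*².
Indifference: 69 = 135 − 17.2·s*², so s*² = (135 − 69) / 17.2 ≈ 3.8372.
s* = √3.8372 ≈ 1.96.

1.96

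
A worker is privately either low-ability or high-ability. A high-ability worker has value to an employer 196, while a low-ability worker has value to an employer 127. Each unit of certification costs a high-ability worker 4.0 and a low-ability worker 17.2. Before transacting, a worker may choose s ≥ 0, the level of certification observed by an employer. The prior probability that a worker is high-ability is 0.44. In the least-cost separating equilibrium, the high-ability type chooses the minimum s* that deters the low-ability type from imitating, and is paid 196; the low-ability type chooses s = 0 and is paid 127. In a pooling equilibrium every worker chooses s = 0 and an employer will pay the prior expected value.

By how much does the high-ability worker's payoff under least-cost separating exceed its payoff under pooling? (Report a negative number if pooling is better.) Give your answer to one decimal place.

22.6

Least-cost separating signal: s* solves 127 = 196 − 17.2·s*, so s* = (196 − 127)/17.2 ≈ 4.0116.
High-ability type's separating payoff: 196 − 4.0 × s* = 196 − 4.0 × (196 − 127)/17.2 = 196 − 276/17.2 ≈ 179.953.
Pooling payoff: 0.44 × 196 + 0.56 × 127 = 157.36.
Difference: 179.953 − 157.36 = 22.593, i.e. 22.6 to one decimal place.
The high-ability type prefers to separate.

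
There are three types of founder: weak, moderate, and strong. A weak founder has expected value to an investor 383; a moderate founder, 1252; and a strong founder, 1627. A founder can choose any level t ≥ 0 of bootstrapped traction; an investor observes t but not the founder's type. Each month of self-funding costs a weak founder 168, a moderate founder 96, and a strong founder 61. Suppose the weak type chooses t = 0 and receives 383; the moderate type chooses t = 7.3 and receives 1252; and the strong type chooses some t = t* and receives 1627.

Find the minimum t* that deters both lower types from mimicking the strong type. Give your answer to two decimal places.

11.21

Moderate type (on-path payoff 1252 − 96×7.3 = 551.2) won't mimic when 551.2 ≥ 1627 − 96·t*, i.e. t* ≥ 11.21.
Weak type (on-path payoff 383) won't mimic when 383 ≥ 1627 − 168·t*, i.e. t* ≥ 7.40.
Both must hold, so t* = max(7.40, 11.21) = 11.21. The moderate type's constraint binds.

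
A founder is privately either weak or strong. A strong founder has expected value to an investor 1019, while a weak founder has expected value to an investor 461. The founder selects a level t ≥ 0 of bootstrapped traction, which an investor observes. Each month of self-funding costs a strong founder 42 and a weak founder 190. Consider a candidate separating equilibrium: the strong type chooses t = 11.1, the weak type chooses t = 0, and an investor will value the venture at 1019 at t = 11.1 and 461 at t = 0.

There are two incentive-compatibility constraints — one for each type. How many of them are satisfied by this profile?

Strong type: signal → 1019 − 42 × 11.1 = 552.8; deviate to 0 → 461. IC holds (552.8 ≥ 461).
Weak type: stay at 0 → 461; mimic → 1019 − 190 × 11.1 = -1090. IC holds (461 ≥ -1090).
2 of 2 constraints hold, so this is a separating equilibrium.

2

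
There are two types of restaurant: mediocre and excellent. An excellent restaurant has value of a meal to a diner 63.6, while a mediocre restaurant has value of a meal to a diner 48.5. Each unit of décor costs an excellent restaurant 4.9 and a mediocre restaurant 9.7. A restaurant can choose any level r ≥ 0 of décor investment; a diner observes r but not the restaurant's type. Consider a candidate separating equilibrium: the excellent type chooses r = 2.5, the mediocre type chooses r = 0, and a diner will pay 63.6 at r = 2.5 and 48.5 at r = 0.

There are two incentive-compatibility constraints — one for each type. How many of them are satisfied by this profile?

2

Excellent type: signal → 63.6 − 4.9 × 2.5 = 51.35; deviate to 0 → 48.5. IC holds (51.35 ≥ 48.5).
Mediocre type: stay at 0 → 48.5; mimic → 63.6 − 9.7 × 2.5 = 39.35. IC holds (48.5 ≥ 39.35).
2 of 2 constraints hold, so this is a separating equilibrium.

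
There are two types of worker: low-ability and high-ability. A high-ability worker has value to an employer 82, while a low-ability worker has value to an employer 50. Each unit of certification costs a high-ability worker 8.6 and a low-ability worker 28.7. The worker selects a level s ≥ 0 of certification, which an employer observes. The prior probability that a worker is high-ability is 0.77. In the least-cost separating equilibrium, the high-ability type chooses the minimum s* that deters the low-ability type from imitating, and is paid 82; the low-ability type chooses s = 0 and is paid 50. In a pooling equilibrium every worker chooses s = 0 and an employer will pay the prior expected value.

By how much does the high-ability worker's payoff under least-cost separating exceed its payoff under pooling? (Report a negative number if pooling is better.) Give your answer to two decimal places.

-2.23

Least-cost separating signal: s* solves 50 = 82 − 28.7·s*, so s* = (82 − 50)/28.7 ≈ 1.1150.
High-ability type's separating payoff: 82 − 8.6 × s* = 82 − 8.6 × (82 − 50)/28.7 = 82 − 275.2/28.7 ≈ 72.4111.
Pooling payoff: 0.77 × 82 + 0.23 × 50 = 74.64.
Difference: 72.4111 − 74.64 = -2.2289, i.e. -2.23 to two decimal places.
The high-ability type would prefer the pooling outcome.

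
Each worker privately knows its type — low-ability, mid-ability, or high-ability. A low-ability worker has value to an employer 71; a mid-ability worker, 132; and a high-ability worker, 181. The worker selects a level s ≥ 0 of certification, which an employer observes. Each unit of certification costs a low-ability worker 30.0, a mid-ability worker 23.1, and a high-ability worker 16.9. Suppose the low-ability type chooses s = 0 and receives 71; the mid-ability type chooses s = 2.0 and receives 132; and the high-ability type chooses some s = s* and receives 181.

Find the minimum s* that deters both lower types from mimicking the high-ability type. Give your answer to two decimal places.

4.12

Mid-ability type (on-path payoff 132 − 23.1×2.0 = 85.8) won't mimic when 85.8 ≥ 181 − 23.1·s*, i.e. s* ≥ 4.12.
Low-ability type (on-path payoff 71) won't mimic when 71 ≥ 181 − 30.0·s*, i.e. s* ≥ 3.67.
Both must hold, so s* = max(3.67, 4.12) = 4.12. The mid-ability type's constraint binds.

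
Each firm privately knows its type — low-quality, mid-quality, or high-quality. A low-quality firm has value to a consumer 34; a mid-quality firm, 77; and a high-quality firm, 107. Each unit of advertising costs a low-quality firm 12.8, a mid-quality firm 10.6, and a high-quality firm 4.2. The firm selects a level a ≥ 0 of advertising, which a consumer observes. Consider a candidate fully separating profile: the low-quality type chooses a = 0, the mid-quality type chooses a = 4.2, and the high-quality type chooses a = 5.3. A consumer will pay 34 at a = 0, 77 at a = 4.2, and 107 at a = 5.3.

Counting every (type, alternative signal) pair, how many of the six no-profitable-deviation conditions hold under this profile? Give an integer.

Mid-quality (own payoff 77 − 10.6×4.2 = 32.48): to a=0 gives 34 → profitable ✗; to a=5.3 gives 107 − 10.6×5.3 = 50.82 → profitable ✗.
Low-quality (own payoff 34): to a=4.2 gives 77 − 12.8×4.2 = 23.24 → no gain ✓; to a=5.3 gives 107 − 12.8×5.3 = 39.16 → profitable ✗.
High-quality (own payoff 107 − 4.2×5.3 = 84.74): to a=0 gives 34 → no gain ✓; to a=4.2 gives 77 − 4.2×4.2 = 59.36 → no gain ✓.
3 of the 6 constraints hold; not an equilibrium.

3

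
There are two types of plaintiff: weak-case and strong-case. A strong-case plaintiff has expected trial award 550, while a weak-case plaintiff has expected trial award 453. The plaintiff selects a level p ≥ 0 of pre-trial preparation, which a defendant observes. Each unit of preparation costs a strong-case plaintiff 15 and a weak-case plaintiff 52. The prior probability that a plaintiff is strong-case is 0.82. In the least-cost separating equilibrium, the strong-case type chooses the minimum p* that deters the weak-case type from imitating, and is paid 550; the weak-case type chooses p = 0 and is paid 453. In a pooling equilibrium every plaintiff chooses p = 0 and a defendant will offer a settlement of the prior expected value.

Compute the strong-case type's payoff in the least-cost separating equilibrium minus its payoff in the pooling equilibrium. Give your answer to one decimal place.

-10.5

Least-cost separating signal: p* solves 453 = 550 − 52·p*, so p* = (550 − 453)/52 ≈ 1.8654.
Strong-case type's separating payoff: 550 − 15 × p* = 550 − 15 × (550 − 453)/52 = 550 − 1455/52 ≈ 522.019.
Pooling payoff: 0.82 × 550 + 0.18 × 453 = 532.54.
Difference: 522.019 − 532.54 = -10.521, i.e. -10.5 to one decimal place.
The strong-case type would prefer the pooling outcome.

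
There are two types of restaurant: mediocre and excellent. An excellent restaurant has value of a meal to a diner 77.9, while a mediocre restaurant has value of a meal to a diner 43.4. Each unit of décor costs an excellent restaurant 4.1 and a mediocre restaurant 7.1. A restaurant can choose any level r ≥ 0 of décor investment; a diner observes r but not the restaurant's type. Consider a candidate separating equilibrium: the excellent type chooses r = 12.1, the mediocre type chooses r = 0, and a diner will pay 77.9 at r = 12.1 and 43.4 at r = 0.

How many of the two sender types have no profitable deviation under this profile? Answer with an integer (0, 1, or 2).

1

Mediocre type: stay at 0 → 43.4; mimic → 77.9 − 7.1 × 12.1 = -8.01. IC holds (43.4 ≥ -8.01).
Excellent type: signal → 77.9 − 4.1 × 12.1 = 28.29; deviate to 0 → 43.4. IC fails (28.29 < 43.4).
1 of 2 constraints hold, so this profile is not an equilibrium.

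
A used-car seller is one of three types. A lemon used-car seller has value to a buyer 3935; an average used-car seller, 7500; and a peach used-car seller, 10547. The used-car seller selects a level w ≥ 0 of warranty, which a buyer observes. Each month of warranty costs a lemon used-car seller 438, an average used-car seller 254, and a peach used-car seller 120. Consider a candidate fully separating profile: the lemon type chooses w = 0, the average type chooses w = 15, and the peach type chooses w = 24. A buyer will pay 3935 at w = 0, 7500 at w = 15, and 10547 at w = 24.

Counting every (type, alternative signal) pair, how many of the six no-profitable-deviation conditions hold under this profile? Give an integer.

Average (own payoff 7500 − 254×15 = 3690): to w=0 gives 3935 → profitable ✗; to w=24 gives 10547 − 254×24 = 4451 → profitable ✗.
Peach (own payoff 10547 − 120×24 = 7667): to w=0 gives 3935 → no gain ✓; to w=15 gives 7500 − 120×15 = 5700 → no gain ✓.
Lemon (own payoff 3935): to w=15 gives 7500 − 438×15 = 930 → no gain ✓; to w=24 gives 10547 − 438×24 = 35 → no gain ✓.
4 of the 6 constraints hold; not an equilibrium.

4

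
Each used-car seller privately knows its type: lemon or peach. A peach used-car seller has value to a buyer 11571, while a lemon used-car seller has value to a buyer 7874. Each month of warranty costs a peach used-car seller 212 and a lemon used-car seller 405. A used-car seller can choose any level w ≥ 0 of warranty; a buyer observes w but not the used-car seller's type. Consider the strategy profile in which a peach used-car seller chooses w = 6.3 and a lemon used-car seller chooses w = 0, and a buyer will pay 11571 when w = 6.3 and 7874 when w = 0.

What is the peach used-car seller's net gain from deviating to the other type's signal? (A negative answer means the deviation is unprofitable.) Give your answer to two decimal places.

Playing w = 6.3 the peach used-car seller receives 11571 − 212 × 6.3 = 10235.4.
Deviating to w = 0 yields 7874 instead.
Gain from deviating: 7874 − 10235.4 = -2361.40.
The gain is negative, so the peach type's incentive-compatibility constraint is satisfied.

-2361.40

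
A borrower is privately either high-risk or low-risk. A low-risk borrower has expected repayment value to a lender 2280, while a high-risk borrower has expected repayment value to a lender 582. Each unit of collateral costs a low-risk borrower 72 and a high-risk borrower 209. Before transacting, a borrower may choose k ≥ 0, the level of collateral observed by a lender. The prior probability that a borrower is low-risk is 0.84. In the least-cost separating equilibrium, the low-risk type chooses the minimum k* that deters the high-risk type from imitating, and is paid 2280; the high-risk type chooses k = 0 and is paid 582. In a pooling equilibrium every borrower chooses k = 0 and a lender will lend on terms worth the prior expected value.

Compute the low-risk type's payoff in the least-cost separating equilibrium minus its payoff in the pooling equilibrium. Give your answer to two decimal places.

Least-cost separating signal: k* solves 582 = 2280 − 209·k*, so k* = (2280 − 582)/209 ≈ 8.1244.
Low-risk type's separating payoff: 2280 − 72 × k* = 2280 − 72 × (2280 − 582)/209 = 2280 − 122256/209 ≈ 1695.0431.
Pooling payoff: 0.84 × 2280 + 0.16 × 582 = 2008.32.
Difference: 1695.0431 − 2008.32 = -313.2769, i.e. -313.28 to two decimal places.
The low-risk type would prefer the pooling outcome.

-313.28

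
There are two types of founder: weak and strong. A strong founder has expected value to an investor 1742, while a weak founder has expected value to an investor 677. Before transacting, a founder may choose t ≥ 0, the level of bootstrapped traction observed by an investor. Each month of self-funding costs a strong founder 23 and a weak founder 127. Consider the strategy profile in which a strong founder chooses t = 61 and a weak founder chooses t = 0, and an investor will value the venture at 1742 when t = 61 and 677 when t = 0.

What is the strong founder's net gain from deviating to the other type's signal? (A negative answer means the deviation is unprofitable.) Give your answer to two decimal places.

338.00

Playing t = 61 the strong founder receives 1742 − 23 × 61 = 339.
Deviating to t = 0 yields 677 instead.
Gain from deviating: 677 − 339 = 338.00.
The gain is positive, so the strong type's incentive-compatibility constraint is violated — this profile is not a separating equilibrium.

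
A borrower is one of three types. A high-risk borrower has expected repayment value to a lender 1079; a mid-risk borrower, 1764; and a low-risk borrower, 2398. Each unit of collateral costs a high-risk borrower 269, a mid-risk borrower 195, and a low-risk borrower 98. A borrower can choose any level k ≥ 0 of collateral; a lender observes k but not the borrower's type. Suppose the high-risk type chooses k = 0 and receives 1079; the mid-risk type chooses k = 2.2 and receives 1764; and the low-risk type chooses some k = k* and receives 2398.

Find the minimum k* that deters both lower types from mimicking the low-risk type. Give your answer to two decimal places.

Mid-risk type (on-path payoff 1764 − 195×2.2 = 1335) won't mimic when 1335 ≥ 2398 − 195·k*, i.e. k* ≥ 5.45.
High-risk type (on-path payoff 1079) won't mimic when 1079 ≥ 2398 − 269·k*, i.e. k* ≥ 4.90.
Both must hold, so k* = max(4.90, 5.45) = 5.45. The mid-risk type's constraint binds.

5.45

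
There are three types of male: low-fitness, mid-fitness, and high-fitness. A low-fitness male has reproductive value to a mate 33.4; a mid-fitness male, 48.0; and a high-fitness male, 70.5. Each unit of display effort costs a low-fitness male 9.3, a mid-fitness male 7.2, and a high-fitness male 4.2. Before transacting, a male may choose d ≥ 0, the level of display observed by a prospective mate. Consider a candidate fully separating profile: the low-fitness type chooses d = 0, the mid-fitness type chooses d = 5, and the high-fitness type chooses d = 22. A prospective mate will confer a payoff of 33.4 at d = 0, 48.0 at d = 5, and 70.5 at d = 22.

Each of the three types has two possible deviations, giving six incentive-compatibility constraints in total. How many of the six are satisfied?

High-fitness (own payoff 70.5 − 4.2×22 = -21.9): to d=0 gives 33.4 → profitable ✗; to d=5 gives 48.0 − 4.2×5 = 27 → profitable ✗.
Low-fitness (own payoff 33.4): to d=5 gives 48.0 − 9.3×5 = 1.5 → no gain ✓; to d=22 gives 70.5 − 9.3×22 = -134.1 → no gain ✓.
Mid-fitness (own payoff 48.0 − 7.2×5 = 12): to d=0 gives 33.4 → profitable ✗; to d=22 gives 70.5 − 7.2×22 = -87.9 → no gain ✓.
3 of the 6 constraints hold; not an equilibrium.

3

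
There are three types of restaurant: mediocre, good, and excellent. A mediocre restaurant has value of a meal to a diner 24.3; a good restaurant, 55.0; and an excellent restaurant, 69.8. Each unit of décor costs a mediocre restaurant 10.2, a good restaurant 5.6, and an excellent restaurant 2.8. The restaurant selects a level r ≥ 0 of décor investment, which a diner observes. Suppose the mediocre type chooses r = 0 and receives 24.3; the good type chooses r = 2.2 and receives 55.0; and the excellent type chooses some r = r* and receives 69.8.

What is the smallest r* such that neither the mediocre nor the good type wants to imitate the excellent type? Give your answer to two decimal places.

Mediocre type (on-path payoff 24.3) won't mimic when 24.3 ≥ 69.8 − 10.2·r*, i.e. r* ≥ 4.46.
Good type (on-path payoff 55.0 − 5.6×2.2 = 42.68) won't mimic when 42.68 ≥ 69.8 − 5.6·r*, i.e. r* ≥ 4.84.
Both must hold, so r* = max(4.46, 4.84) = 4.84. The good type's constraint binds.

4.84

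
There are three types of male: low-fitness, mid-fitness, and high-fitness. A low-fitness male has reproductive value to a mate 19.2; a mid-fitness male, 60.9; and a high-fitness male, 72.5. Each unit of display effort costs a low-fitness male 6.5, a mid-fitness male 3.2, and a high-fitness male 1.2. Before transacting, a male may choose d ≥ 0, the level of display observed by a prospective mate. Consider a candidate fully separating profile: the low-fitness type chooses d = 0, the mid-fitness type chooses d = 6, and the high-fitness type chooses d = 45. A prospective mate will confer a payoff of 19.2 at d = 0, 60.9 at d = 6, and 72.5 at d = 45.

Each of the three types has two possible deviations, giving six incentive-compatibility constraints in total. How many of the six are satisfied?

Mid-fitness (own payoff 60.9 − 3.2×6 = 41.7): to d=0 gives 19.2 → no gain ✓; to d=45 gives 72.5 − 3.2×45 = -71.5 → no gain ✓.
Low-fitness (own payoff 19.2): to d=6 gives 60.9 − 6.5×6 = 21.9 → profitable ✗; to d=45 gives 72.5 − 6.5×45 = -220 → no gain ✓.
High-fitness (own payoff 72.5 − 1.2×45 = 18.5): to d=0 gives 19.2 → profitable ✗; to d=6 gives 60.9 − 1.2×6 = 53.7 → profitable ✗.
3 of the 6 constraints hold; not an equilibrium.

3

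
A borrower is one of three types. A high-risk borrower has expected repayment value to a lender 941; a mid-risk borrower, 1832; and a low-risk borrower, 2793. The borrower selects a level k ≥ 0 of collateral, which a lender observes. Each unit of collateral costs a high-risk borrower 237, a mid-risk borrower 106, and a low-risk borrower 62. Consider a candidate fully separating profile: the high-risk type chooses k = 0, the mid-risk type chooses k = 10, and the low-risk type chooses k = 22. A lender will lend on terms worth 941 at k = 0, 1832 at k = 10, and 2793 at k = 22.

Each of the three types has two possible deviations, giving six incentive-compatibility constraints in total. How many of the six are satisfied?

5

High-risk (own payoff 941): to k=10 gives 1832 − 237×10 = -538 → no gain ✓; to k=22 gives 2793 − 237×22 = -2421 → no gain ✓.
Mid-risk (own payoff 1832 − 106×10 = 772): to k=0 gives 941 → profitable ✗; to k=22 gives 2793 − 106×22 = 461 → no gain ✓.
Low-risk (own payoff 2793 − 62×22 = 1429): to k=0 gives 941 → no gain ✓; to k=10 gives 1832 − 62×10 = 1212 → no gain ✓.
5 of the 6 constraints hold; not an equilibrium.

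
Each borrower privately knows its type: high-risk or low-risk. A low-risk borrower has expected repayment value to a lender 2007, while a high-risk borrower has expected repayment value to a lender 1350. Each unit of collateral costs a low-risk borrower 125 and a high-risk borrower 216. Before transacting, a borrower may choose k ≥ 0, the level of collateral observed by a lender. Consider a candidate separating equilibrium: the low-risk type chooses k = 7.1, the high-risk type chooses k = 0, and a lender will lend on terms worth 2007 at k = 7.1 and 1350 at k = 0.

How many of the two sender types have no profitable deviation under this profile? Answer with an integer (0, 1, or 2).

1

Low-risk type: signal → 2007 − 125 × 7.1 = 1119.5; deviate to 0 → 1350. IC fails (1119.5 < 1350).
High-risk type: stay at 0 → 1350; mimic → 2007 − 216 × 7.1 = 473.4. IC holds (1350 ≥ 473.4).
1 of 2 constraints hold, so this profile is not an equilibrium.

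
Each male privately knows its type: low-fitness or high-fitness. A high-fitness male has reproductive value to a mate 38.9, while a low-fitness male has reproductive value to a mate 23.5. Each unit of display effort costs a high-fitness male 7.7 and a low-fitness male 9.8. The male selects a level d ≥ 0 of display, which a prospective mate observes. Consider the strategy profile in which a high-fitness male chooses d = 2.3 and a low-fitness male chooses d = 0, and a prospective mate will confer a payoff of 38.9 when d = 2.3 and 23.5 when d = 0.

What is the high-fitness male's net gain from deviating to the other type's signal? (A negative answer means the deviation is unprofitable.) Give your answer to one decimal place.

Playing d = 2.3 the high-fitness male receives 38.9 − 7.7 × 2.3 = 21.19.
Deviating to d = 0 yields 23.5 instead.
Gain from deviating: 23.5 − 21.19 = 2.31, i.e. 2.3 to one decimal place.
The gain is positive, so the high-fitness type's incentive-compatibility constraint is violated — this profile is not a separating equilibrium.

2.3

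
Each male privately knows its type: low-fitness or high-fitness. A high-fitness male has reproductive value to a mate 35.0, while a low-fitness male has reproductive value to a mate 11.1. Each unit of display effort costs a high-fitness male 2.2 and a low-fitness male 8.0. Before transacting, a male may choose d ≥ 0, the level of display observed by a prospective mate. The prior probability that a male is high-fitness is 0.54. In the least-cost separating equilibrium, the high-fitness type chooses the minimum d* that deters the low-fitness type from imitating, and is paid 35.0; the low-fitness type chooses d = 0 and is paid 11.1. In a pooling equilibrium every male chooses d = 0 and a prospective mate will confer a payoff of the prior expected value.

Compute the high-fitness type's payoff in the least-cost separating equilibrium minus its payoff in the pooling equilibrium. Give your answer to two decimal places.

Least-cost separating signal: d* solves 11.1 = 35.0 − 8.0·d*, so d* = (35.0 − 11.1)/8.0 = 2.9875.
High-fitness type's separating payoff: 35.0 − 2.2 × d* = 35.0 − 2.2 × (35.0 − 11.1)/8.0 = 35.0 − 52.58/8.0 = 28.4275.
Pooling payoff: 0.54 × 35.0 + 0.46 × 11.1 = 24.006.
Difference: 28.4275 − 24.006 = 4.4215, i.e. 4.42 to two decimal places.
The high-fitness type prefers to separate.

4.42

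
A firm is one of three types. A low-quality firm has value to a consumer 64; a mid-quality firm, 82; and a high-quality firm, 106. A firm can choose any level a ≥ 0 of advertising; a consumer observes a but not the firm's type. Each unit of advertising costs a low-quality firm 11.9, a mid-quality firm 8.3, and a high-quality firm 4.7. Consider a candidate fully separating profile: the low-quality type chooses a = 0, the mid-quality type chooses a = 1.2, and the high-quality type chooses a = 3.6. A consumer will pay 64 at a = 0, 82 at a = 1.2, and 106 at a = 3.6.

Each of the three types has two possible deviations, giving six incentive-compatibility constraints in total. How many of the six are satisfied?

4

Low-quality (own payoff 64): to a=1.2 gives 82 − 11.9×1.2 = 67.72 → profitable ✗; to a=3.6 gives 106 − 11.9×3.6 = 63.16 → no gain ✓.
Mid-quality (own payoff 82 − 8.3×1.2 = 72.04): to a=0 gives 64 → no gain ✓; to a=3.6 gives 106 − 8.3×3.6 = 76.12 → profitable ✗.
High-quality (own payoff 106 − 4.7×3.6 = 89.08): to a=0 gives 64 → no gain ✓; to a=1.2 gives 82 − 4.7×1.2 = 76.36 → no gain ✓.
4 of the 6 constraints hold; not an equilibrium.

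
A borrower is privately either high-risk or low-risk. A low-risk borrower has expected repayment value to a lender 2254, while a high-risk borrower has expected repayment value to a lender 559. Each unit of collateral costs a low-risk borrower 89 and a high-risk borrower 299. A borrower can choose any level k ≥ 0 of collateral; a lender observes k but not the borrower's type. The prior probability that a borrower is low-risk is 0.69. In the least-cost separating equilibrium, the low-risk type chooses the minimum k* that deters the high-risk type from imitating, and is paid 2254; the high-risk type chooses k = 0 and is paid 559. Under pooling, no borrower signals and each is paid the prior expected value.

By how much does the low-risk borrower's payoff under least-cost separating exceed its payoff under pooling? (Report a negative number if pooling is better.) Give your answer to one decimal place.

20.9

Least-cost separating signal: k* solves 559 = 2254 − 299·k*, so k* = (2254 − 559)/299 ≈ 5.6689.
Low-risk type's separating payoff: 2254 − 89 × k* = 2254 − 89 × (2254 − 559)/299 = 2254 − 150855/299 ≈ 1749.468.
Pooling payoff: 0.69 × 2254 + 0.31 × 559 = 1728.55.
Difference: 1749.468 − 1728.55 = 20.918, i.e. 20.9 to one decimal place.
The low-risk type prefers to separate.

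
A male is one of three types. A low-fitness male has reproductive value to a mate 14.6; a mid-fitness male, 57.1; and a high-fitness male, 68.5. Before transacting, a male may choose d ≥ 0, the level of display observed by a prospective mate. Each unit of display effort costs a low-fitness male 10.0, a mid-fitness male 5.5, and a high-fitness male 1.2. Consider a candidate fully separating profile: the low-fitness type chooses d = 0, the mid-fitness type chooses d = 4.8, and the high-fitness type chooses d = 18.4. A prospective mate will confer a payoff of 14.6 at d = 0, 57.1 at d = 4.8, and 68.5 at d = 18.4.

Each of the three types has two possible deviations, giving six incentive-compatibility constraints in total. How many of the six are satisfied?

5

Mid-fitness (own payoff 57.1 − 5.5×4.8 = 30.7): to d=0 gives 14.6 → no gain ✓; to d=18.4 gives 68.5 − 5.5×18.4 = -32.7 → no gain ✓.
Low-fitness (own payoff 14.6): to d=4.8 gives 57.1 − 10.0×4.8 = 9.1 → no gain ✓; to d=18.4 gives 68.5 − 10.0×18.4 = -115.5 → no gain ✓.
High-fitness (own payoff 68.5 − 1.2×18.4 = 46.42): to d=0 gives 14.6 → no gain ✓; to d=4.8 gives 57.1 − 1.2×4.8 = 51.34 → profitable ✗.
5 of the 6 constraints hold; not an equilibrium.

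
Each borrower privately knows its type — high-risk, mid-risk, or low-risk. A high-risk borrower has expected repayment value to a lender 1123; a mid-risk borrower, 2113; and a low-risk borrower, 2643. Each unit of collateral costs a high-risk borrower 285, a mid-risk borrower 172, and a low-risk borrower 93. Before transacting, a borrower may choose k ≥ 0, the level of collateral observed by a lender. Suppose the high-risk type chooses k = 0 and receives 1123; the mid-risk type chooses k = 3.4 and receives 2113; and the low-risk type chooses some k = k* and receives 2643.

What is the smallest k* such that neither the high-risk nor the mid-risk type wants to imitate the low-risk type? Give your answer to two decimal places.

6.48

High-risk type (on-path payoff 1123) won't mimic when 1123 ≥ 2643 − 285·k*, i.e. k* ≥ 5.33.
Mid-risk type (on-path payoff 2113 − 172×3.4 = 1528.2) won't mimic when 1528.2 ≥ 2643 − 172·k*, i.e. k* ≥ 6.48.
Both must hold, so k* = max(5.33, 6.48) = 6.48. The mid-risk type's constraint binds.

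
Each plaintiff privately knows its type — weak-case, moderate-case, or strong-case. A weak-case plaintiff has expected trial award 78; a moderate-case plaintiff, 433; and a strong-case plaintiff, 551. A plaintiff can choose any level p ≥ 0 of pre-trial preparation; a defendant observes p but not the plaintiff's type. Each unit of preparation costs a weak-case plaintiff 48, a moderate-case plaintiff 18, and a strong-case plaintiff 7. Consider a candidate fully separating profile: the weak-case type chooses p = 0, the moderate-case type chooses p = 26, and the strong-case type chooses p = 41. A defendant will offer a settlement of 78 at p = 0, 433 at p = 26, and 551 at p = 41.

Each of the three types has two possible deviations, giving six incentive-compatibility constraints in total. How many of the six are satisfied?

Weak-case (own payoff 78): to p=26 gives 433 − 48×26 = -815 → no gain ✓; to p=41 gives 551 − 48×41 = -1417 → no gain ✓.
Moderate-case (own payoff 433 − 18×26 = -35): to p=0 gives 78 → profitable ✗; to p=41 gives 551 − 18×41 = -187 → no gain ✓.
Strong-case (own payoff 551 − 7×41 = 264): to p=0 gives 78 → no gain ✓; to p=26 gives 433 − 7×26 = 251 → no gain ✓.
5 of the 6 constraints hold; not an equilibrium.

5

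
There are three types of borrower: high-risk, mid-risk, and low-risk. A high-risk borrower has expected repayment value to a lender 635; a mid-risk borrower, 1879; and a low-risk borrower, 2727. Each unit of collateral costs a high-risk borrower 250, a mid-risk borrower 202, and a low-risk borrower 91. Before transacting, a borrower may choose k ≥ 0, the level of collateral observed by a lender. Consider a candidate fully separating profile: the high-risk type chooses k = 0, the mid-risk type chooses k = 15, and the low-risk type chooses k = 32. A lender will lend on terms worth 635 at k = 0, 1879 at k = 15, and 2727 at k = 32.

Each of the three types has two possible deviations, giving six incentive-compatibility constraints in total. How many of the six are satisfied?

Mid-risk (own payoff 1879 − 202×15 = -1151): to k=0 gives 635 → profitable ✗; to k=32 gives 2727 − 202×32 = -3737 → no gain ✓.
Low-risk (own payoff 2727 − 91×32 = -185): to k=0 gives 635 → profitable ✗; to k=15 gives 1879 − 91×15 = 514 → profitable ✗.
High-risk (own payoff 635): to k=15 gives 1879 − 250×15 = -1871 → no gain ✓; to k=32 gives 2727 − 250×32 = -5273 → no gain ✓.
3 of the 6 constraints hold; not an equilibrium.

3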